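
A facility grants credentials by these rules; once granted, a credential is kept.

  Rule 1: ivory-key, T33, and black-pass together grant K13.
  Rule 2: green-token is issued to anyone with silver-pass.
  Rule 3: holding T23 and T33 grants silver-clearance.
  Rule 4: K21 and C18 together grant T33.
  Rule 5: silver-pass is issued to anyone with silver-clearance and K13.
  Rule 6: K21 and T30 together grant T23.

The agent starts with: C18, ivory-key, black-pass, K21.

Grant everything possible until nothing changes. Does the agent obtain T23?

T23 would need K21 and T30 (Rule 6), but T30 is never granted.

No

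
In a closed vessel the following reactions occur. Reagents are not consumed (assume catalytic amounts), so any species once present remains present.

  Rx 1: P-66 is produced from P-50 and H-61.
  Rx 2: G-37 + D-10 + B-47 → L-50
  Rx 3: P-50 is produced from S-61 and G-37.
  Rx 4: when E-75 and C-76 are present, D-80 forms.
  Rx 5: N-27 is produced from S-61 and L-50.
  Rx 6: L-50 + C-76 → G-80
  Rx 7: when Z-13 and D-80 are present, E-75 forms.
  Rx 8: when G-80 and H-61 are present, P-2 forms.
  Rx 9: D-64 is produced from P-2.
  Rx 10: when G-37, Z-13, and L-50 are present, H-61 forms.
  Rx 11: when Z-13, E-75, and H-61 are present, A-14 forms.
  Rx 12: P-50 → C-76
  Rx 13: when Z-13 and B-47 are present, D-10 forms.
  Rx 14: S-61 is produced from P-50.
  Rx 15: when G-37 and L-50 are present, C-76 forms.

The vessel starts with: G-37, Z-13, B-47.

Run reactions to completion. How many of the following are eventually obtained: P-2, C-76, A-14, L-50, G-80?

Z-13 and B-47 present → D-10 forms (Rx 13).
G-37, D-10, and B-47 present → L-50 forms (Rx 2).
G-37, Z-13, and L-50 present → H-61 forms (Rx 10).
G-37 and L-50 present → C-76 forms (Rx 15).
L-50 and C-76 present → G-80 forms (Rx 6).
G-80 and H-61 present → P-2 forms (Rx 8).
P-2: reached.
C-76: reached.
A-14 would need Z-13, E-75, and H-61 (Rx 11), but E-75 never forms.
L-50: reached.
G-80: reached.
Reached: P-2, C-76, L-50, and G-80 — 4 of the 5.

4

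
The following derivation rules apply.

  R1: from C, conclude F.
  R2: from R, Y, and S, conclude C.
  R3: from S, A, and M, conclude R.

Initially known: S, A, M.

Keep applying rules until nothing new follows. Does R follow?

From S, A, and M, R3 gives R.

Yes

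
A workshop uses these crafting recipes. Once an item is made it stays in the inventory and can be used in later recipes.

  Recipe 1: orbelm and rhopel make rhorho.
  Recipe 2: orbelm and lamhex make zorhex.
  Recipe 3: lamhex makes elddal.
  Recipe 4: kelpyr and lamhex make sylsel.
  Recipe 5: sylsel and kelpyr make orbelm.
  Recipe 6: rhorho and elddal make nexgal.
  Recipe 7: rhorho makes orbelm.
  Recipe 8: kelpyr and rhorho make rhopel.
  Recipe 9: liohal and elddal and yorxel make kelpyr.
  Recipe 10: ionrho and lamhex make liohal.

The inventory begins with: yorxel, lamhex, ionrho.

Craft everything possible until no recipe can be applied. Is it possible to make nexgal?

nexgal would need rhorho and elddal (Recipe 6), but rhorho is never obtained.

No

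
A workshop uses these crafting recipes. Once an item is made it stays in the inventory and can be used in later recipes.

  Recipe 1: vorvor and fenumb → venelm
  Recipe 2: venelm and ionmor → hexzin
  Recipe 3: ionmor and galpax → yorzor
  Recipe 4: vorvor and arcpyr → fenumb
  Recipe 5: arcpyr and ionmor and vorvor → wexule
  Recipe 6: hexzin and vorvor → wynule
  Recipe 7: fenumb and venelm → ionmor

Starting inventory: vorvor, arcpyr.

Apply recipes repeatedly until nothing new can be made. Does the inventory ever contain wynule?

vorvor and arcpyr → fenumb (Recipe 4).
Using Recipe 1, vorvor and fenumb make venelm.
Using Recipe 7, fenumb and venelm make ionmor.
venelm and ionmor → hexzin (Recipe 2).
Using Recipe 6, hexzin and vorvor make wynule.

Yes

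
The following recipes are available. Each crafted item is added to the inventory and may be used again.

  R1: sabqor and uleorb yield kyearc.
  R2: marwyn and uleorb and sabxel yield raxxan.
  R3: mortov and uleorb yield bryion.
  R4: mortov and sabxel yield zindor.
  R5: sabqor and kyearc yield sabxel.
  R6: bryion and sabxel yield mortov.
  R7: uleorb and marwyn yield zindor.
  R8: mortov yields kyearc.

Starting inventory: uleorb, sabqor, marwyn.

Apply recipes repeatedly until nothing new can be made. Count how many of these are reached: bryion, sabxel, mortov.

sabqor and uleorb → kyearc (R1).
Using R5, sabqor and kyearc make sabxel.
bryion would need mortov and uleorb (R3), but mortov is never obtained.
sabxel: reached.
mortov would need bryion and sabxel (R6), but bryion is never obtained.
Reached: sabxel — 1 of the 3.

1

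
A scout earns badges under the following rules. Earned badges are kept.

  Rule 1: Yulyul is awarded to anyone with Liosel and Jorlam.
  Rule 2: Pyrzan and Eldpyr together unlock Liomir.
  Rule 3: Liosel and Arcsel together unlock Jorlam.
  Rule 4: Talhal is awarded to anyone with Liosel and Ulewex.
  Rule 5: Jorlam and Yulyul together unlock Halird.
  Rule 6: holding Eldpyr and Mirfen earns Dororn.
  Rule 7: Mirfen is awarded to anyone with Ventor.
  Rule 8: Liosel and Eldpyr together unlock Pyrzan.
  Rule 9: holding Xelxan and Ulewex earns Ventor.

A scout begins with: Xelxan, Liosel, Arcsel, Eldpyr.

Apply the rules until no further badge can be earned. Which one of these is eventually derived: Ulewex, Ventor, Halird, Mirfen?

Halird

With Liosel and Arcsel, Jorlam is earned (Rule 3).
With Liosel and Jorlam, Yulyul is earned (Rule 1).
With Jorlam and Yulyul, Halird is earned (Rule 5).
Mirfen would need Ventor (Rule 7), but Ventor is never earned. No rule produces Ulewex, and it is not given. Ventor would need Xelxan and Ulewex (Rule 9), but Ulewex is never earned.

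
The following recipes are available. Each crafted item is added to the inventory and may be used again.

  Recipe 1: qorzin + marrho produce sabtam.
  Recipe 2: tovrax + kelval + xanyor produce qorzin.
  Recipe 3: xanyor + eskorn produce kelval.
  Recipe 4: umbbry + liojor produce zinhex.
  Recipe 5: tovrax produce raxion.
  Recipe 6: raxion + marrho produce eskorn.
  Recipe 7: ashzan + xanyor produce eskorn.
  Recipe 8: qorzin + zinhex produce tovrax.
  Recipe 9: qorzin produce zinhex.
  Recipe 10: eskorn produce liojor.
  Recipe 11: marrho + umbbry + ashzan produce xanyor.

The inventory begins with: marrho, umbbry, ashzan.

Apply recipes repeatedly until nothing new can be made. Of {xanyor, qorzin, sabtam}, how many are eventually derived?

1

Using Recipe 11, marrho, umbbry, and ashzan make xanyor.
xanyor: reached.
qorzin would need tovrax, kelval, and xanyor (Recipe 2), but tovrax is never obtained.
sabtam would need qorzin and marrho (Recipe 1), but qorzin is never obtained.
Reached: xanyor — 1 of the 3.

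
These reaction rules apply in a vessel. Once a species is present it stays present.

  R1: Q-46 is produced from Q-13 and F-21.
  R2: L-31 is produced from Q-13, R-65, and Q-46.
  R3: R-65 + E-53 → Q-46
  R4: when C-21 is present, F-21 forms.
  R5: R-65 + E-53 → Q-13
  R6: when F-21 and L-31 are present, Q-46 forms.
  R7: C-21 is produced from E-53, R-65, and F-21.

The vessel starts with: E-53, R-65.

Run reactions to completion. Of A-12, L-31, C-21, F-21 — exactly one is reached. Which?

L-31

R-65 and E-53 present → Q-46 forms (R3).
R-65 and E-53 present → Q-13 forms (R5).
Q-13, R-65, and Q-46 present → L-31 forms (R2).
C-21 would need E-53, R-65, and F-21 (R7), but F-21 never forms. No rule produces A-12, and it is not given. F-21 would need C-21 (R4), but C-21 never forms.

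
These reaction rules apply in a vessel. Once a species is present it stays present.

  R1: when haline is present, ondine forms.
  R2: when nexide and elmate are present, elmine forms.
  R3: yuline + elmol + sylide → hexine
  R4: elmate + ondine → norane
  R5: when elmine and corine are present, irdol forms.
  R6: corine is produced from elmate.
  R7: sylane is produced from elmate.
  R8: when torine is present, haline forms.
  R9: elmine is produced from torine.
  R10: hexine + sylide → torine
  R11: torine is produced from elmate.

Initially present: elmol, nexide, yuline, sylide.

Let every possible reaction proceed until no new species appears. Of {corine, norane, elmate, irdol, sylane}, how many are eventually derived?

0

corine would need elmate (R6), but elmate never forms.
norane would need elmate and ondine (R4), but elmate never forms.
No rule produces elmate, and it is not given.
irdol would need elmine and corine (R5), but corine never forms.
sylane would need elmate (R7), but elmate never forms.
None of the 5 are reached.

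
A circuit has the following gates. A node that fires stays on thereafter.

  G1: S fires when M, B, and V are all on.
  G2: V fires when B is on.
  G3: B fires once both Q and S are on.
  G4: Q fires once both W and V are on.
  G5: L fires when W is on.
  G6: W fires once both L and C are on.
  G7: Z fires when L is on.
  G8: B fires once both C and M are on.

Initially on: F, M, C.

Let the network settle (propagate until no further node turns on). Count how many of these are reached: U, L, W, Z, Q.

0

No rule produces U, and it is not given.
L would need W (G5), but W never turns on.
W would need L and C (G6), but L never turns on.
Z would need L (G7), but L never turns on.
Q would need W and V (G4), but W never turns on.
None of the 5 are reached.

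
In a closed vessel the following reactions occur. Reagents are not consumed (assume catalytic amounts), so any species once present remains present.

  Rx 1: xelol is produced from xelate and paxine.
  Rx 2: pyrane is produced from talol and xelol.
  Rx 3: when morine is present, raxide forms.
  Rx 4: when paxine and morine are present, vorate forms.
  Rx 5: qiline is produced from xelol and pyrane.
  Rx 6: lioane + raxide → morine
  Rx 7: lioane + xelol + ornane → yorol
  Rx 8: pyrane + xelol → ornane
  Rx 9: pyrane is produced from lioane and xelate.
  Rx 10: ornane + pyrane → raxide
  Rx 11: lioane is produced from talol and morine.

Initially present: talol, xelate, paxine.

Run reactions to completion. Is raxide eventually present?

Yes

xelate and paxine present → xelol forms (Rx 1).
talol and xelol present → pyrane forms (Rx 2).
pyrane and xelol present → ornane forms (Rx 8).
ornane and pyrane present → raxide forms (Rx 10).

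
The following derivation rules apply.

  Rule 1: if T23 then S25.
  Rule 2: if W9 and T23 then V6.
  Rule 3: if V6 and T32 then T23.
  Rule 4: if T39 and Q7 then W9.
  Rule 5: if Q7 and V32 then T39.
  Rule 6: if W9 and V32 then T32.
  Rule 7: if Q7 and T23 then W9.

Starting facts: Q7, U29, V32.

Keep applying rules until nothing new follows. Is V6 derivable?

No

V6 would need W9 and T23 (Rule 2), but T23 is never established.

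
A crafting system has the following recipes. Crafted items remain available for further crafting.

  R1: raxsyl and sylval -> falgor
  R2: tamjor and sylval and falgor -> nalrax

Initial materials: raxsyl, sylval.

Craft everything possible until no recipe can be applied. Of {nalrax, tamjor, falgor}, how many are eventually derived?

raxsyl and sylval -> falgor (R1).
nalrax would need tamjor, sylval, and falgor (R2), but tamjor is never obtained.
No rule produces tamjor, and it is not given.
falgor: reached.
Reached: falgor — 1 of the 3.

1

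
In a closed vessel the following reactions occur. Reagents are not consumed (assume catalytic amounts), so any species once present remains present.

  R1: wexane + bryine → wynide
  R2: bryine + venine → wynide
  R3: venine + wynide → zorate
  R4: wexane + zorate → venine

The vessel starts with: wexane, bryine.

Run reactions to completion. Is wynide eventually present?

Yes

wexane and bryine present → wynide forms (R1).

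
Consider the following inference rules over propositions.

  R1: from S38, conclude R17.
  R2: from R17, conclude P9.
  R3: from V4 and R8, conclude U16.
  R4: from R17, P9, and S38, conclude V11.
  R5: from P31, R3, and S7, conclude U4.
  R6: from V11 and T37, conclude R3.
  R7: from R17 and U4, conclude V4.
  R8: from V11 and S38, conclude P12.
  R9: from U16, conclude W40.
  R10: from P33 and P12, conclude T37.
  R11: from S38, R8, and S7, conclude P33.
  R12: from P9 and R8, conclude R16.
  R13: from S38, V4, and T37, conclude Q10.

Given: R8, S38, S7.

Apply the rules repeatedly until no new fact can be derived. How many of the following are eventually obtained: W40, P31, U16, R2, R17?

1

S38 holds, so R17 follows (R1).
W40 would need U16 (R9), but U16 is never established.
No rule produces P31, and it is not given.
U16 would need V4 and R8 (R3), but V4 is never established.
No rule produces R2, and it is not given.
R17: reached.
Reached: R17 — 1 of the 5.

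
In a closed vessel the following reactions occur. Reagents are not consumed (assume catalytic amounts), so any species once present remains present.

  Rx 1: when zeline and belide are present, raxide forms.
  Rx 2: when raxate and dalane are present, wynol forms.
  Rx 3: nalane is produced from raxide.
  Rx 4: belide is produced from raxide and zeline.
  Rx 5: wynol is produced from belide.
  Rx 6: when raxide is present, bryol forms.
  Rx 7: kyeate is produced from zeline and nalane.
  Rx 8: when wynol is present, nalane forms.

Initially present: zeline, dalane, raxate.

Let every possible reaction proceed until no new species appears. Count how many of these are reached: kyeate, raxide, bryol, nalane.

raxate and dalane present → wynol forms (Rx 2).
wynol present → nalane forms (Rx 8).
zeline and nalane present → kyeate forms (Rx 7).
kyeate: reached.
raxide would need zeline and belide (Rx 1), but belide never forms.
bryol would need raxide (Rx 6), but raxide never forms.
nalane: reached.
Reached: kyeate and nalane — 2 of the 4.

2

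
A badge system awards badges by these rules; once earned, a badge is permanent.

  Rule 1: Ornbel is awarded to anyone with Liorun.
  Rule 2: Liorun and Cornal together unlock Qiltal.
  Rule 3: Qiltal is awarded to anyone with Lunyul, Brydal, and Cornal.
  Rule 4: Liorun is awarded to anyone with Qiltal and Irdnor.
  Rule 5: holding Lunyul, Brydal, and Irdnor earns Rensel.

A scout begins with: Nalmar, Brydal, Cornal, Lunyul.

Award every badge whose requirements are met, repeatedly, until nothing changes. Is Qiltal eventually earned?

Yes

With Lunyul, Brydal, and Cornal, Qiltal is earned (Rule 3).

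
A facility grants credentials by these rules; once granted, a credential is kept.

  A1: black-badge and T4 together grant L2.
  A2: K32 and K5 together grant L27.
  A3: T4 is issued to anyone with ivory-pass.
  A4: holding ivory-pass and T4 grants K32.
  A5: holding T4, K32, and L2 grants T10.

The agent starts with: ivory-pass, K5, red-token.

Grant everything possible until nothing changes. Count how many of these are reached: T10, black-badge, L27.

1

Holding ivory-pass grants T4 (A3).
Holding ivory-pass and T4 grants K32 (A4).
Holding K32 and K5 grants L27 (A2).
T10 would need T4, K32, and L2 (A5), but L2 is never granted.
No rule produces black-badge, and it is not given.
L27: reached.
Reached: L27 — 1 of the 3.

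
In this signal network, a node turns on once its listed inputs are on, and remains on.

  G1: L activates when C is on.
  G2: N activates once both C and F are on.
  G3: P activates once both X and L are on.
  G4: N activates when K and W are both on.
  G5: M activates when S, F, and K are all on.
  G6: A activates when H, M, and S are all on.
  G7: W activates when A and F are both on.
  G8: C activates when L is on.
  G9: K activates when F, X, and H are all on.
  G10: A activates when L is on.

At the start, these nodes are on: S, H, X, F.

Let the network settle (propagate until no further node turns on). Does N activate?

Yes

G9: F, X, and H on → K on.
S, F, and K are on, so M activates (G5).
G6: H, M, and S on → A on.
G7: A and F on → W on.
G4: K and W on → N on.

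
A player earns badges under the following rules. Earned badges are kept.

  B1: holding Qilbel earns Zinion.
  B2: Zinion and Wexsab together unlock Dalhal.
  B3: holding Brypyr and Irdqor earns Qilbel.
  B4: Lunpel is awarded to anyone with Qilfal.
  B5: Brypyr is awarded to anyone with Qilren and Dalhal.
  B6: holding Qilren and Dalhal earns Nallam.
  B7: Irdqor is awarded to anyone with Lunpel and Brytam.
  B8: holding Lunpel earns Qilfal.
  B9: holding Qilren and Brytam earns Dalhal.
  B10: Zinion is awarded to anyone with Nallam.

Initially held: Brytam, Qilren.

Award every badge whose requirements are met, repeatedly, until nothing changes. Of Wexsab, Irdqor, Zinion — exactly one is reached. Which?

With Qilren and Brytam, Dalhal is earned (B9).
With Qilren and Dalhal, Nallam is earned (B6).
With Nallam, Zinion is earned (B10).
No rule produces Wexsab, and it is not given. Irdqor would need Lunpel and Brytam (B7), but Lunpel is never earned.

Zinion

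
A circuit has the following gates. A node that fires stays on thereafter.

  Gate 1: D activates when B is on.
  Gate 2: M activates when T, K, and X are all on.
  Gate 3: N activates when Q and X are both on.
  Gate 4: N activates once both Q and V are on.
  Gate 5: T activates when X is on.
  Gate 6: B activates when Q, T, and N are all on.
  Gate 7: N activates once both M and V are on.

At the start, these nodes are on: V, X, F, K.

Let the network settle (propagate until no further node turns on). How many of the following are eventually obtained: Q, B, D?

No rule produces Q, and it is not given.
B would need Q, T, and N (Gate 6), but Q never turns on.
D would need B (Gate 1), but B never turns on.
None of the 3 are reached.

0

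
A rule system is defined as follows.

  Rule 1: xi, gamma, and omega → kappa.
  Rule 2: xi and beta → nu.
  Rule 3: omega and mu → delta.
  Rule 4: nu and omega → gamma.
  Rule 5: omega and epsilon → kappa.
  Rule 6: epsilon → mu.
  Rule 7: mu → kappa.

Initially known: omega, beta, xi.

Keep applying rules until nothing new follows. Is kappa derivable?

Yes

xi and beta hold, so nu follows (Rule 2).
nu and omega hold, so gamma follows (Rule 4).
From xi, gamma, and omega, Rule 1 gives kappa.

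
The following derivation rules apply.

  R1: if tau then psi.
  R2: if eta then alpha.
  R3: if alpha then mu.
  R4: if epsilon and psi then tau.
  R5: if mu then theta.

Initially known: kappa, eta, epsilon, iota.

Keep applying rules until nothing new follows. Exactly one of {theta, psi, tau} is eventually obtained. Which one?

From eta, R2 gives alpha.
alpha holds, so mu follows (R3).
mu holds, so theta follows (R5).
tau would need epsilon and psi (R4), but psi is never established. psi would need tau (R1), but tau is never established.

theta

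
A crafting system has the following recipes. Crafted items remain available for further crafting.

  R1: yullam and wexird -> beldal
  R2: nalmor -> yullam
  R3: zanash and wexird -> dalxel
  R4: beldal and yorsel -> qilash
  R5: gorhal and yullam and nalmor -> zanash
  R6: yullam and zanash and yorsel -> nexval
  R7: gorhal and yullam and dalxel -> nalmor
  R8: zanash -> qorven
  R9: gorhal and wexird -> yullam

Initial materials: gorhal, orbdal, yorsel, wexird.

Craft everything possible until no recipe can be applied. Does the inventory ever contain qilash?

Yes

Using R9, gorhal and wexird make yullam.
yullam and wexird -> beldal (R1).
beldal and yorsel -> qilash (R4).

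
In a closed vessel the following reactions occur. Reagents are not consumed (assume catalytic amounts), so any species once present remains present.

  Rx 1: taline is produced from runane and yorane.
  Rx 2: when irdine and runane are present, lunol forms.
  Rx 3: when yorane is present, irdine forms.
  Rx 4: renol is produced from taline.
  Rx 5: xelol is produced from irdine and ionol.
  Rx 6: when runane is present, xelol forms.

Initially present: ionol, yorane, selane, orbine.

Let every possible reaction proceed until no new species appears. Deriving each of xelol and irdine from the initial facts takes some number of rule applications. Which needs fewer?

irdine: yorane present → irdine forms (Rx 3). [1 rule application]
xelol: yorane present → irdine forms (Rx 3). irdine and ionol present → xelol forms (Rx 5). [2 rule applications]
irdine needs fewer.

irdine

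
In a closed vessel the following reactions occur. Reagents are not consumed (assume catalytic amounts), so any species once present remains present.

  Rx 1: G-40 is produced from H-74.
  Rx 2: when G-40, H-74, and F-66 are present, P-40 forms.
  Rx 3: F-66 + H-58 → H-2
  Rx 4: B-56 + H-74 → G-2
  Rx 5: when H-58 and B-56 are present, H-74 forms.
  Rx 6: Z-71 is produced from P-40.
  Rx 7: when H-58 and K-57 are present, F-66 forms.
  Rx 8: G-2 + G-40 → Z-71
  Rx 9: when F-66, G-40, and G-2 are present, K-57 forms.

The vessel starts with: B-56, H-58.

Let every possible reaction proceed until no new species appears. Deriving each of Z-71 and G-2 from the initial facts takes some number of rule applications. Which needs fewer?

G-2

G-2: H-58 and B-56 present → H-74 forms (Rx 5). B-56 and H-74 present → G-2 forms (Rx 4). [2 rule applications]
Z-71: H-58 and B-56 present → H-74 forms (Rx 5). H-74 present → G-40 forms (Rx 1). B-56 and H-74 present → G-2 forms (Rx 4). G-2 and G-40 present → Z-71 forms (Rx 8). [4 rule applications]
G-2 needs fewer.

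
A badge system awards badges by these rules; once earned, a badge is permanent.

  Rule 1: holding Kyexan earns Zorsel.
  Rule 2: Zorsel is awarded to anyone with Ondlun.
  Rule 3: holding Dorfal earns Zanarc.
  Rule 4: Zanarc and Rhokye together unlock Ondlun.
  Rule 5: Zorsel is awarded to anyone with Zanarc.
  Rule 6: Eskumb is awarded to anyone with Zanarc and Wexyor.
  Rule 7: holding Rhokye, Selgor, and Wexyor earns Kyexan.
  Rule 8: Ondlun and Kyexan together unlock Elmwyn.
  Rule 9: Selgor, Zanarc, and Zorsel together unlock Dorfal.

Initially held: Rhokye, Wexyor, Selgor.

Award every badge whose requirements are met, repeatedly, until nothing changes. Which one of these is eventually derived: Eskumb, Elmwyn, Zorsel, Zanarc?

With Rhokye, Selgor, and Wexyor, Kyexan is earned (Rule 7).
With Kyexan, Zorsel is earned (Rule 1).
Eskumb would need Zanarc and Wexyor (Rule 6), but Zanarc is never earned. Elmwyn would need Ondlun and Kyexan (Rule 8), but Ondlun is never earned. Zanarc would need Dorfal (Rule 3), but Dorfal is never earned.

Zorsel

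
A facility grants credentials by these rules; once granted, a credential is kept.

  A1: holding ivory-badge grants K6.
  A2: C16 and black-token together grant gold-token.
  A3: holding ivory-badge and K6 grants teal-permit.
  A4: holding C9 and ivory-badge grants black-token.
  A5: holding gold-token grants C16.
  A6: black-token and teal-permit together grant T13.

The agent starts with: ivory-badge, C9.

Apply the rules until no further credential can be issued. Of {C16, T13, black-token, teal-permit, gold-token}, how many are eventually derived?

Holding C9 and ivory-badge grants black-token (A4).
Holding ivory-badge grants K6 (A1).
Holding ivory-badge and K6 grants teal-permit (A3).
Holding black-token and teal-permit grants T13 (A6).
C16 would need gold-token (A5), but gold-token is never granted.
T13: reached.
black-token: reached.
teal-permit: reached.
gold-token would need C16 and black-token (A2), but C16 is never granted.
Reached: T13, black-token, and teal-permit — 3 of the 5.

3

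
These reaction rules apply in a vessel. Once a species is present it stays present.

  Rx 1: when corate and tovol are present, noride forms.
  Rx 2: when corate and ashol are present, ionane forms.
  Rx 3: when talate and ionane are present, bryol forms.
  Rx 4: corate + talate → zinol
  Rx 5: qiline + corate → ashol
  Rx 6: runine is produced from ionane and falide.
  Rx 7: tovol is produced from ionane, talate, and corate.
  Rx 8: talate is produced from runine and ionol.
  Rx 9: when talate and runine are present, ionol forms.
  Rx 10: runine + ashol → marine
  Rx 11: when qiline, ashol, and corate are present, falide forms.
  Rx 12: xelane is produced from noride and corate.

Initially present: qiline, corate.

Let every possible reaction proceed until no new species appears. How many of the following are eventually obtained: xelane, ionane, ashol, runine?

3

qiline and corate present → ashol forms (Rx 5).
qiline, ashol, and corate present → falide forms (Rx 11).
corate and ashol present → ionane forms (Rx 2).
ionane and falide present → runine forms (Rx 6).
xelane would need noride and corate (Rx 12), but noride never forms.
ionane: reached.
ashol: reached.
runine: reached.
Reached: ionane, ashol, and runine — 3 of the 4.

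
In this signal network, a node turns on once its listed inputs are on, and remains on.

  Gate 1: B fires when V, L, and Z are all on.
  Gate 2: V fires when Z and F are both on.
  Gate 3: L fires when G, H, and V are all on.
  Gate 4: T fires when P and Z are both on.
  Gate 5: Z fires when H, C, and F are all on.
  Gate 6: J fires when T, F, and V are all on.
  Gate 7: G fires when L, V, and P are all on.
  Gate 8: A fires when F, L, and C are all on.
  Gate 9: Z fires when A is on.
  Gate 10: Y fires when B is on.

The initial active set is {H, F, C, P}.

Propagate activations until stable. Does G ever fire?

G would need L, V, and P (Gate 7), but L never turns on.

No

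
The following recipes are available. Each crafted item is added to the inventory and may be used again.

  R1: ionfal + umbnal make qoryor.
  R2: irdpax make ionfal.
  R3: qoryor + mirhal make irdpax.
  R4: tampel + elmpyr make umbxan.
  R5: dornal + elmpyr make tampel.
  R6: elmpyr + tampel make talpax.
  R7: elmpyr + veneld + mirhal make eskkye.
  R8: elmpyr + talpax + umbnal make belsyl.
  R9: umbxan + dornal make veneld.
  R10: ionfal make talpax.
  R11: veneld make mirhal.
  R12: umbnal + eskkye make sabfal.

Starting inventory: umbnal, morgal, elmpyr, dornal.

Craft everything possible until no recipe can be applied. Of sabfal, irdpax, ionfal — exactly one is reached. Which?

Using R5, dornal and elmpyr make tampel.
Using R4, tampel and elmpyr make umbxan.
Using R9, umbxan and dornal make veneld.
Using R11, veneld makes mirhal.
elmpyr + veneld + mirhal → eskkye (R7).
Using R12, umbnal and eskkye make sabfal.
ionfal would need irdpax (R2), but irdpax is never obtained. irdpax would need qoryor and mirhal (R3), but qoryor is never obtained.

sabfal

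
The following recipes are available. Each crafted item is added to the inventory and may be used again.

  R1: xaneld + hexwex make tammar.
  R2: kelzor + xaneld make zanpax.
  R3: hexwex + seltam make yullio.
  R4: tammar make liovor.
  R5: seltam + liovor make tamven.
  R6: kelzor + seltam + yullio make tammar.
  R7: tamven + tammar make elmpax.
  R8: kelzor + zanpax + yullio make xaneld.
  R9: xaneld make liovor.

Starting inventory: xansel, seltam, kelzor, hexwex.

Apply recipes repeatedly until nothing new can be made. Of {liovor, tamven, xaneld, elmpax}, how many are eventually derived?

3

Using R3, hexwex and seltam make yullio.
Using R6, kelzor, seltam, and yullio make tammar.
tammar → liovor (R4).
seltam + liovor → tamven (R5).
tamven + tammar → elmpax (R7).
liovor: reached.
tamven: reached.
xaneld would need kelzor, zanpax, and yullio (R8), but zanpax is never obtained.
elmpax: reached.
Reached: liovor, tamven, and elmpax — 3 of the 4.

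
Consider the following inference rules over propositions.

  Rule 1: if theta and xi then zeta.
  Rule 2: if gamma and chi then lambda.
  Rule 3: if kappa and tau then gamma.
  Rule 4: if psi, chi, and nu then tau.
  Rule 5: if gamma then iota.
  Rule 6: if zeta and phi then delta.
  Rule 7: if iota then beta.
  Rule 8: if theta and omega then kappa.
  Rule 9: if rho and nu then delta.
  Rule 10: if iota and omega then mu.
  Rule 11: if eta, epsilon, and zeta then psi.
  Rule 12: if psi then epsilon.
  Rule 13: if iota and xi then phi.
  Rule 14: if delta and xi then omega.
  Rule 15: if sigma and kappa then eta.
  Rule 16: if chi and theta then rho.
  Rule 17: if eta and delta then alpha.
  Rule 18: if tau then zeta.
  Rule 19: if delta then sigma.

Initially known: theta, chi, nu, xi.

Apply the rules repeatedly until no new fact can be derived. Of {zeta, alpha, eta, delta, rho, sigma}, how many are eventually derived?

theta and xi hold, so zeta follows (Rule 1).
From chi and theta, Rule 16 gives rho.
rho and nu hold, so delta follows (Rule 9).
delta holds, so sigma follows (Rule 19).
From delta and xi, Rule 14 gives omega.
From theta and omega, Rule 8 gives kappa.
From sigma and kappa, Rule 15 gives eta.
From eta and delta, Rule 17 gives alpha.
zeta: reached.
alpha: reached.
eta: reached.
delta: reached.
rho: reached.
sigma: reached.
All 6 are reached.

6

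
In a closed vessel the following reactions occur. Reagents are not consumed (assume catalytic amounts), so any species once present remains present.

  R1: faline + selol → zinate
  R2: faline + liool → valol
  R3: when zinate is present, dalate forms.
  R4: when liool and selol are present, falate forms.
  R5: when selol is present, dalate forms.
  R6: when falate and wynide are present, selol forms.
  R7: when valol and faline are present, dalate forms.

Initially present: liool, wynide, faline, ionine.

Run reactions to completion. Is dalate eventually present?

Yes

faline and liool present → valol forms (R2).
valol and faline present → dalate forms (R7).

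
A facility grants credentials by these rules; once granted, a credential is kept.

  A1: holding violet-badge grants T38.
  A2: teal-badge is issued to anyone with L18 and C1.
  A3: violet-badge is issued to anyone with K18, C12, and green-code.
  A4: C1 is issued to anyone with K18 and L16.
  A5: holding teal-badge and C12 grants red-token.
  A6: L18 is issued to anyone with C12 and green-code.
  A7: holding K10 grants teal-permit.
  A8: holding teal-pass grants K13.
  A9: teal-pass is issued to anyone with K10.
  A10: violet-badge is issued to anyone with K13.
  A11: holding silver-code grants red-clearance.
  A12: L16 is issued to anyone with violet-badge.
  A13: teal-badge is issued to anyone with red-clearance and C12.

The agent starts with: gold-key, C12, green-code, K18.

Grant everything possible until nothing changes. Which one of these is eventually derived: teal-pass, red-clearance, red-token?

red-token

Holding C12 and green-code grants L18 (A6).
Holding K18, C12, and green-code grants violet-badge (A3).
Holding violet-badge grants L16 (A12).
Holding K18 and L16 grants C1 (A4).
Holding L18 and C1 grants teal-badge (A2).
Holding teal-badge and C12 grants red-token (A5).
teal-pass would need K10 (A9), but K10 is never granted. red-clearance would need silver-code (A11), but silver-code is never granted.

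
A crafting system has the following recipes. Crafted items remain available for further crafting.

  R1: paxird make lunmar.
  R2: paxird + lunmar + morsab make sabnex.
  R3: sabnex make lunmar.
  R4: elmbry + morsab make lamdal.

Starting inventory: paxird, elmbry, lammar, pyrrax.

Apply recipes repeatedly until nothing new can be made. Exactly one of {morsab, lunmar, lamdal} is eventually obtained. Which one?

Using R1, paxird makes lunmar.
lamdal would need elmbry and morsab (R4), but morsab is never obtained. No rule produces morsab, and it is not given.

lunmar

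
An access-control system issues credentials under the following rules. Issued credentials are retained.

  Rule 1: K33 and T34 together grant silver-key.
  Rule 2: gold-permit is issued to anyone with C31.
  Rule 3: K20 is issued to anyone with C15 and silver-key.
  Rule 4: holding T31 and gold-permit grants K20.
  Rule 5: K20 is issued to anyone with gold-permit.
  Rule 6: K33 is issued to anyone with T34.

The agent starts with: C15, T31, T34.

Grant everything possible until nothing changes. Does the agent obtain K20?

Yes

Holding T34 grants K33 (Rule 6).
Holding K33 and T34 grants silver-key (Rule 1).
Holding C15 and silver-key grants K20 (Rule 3).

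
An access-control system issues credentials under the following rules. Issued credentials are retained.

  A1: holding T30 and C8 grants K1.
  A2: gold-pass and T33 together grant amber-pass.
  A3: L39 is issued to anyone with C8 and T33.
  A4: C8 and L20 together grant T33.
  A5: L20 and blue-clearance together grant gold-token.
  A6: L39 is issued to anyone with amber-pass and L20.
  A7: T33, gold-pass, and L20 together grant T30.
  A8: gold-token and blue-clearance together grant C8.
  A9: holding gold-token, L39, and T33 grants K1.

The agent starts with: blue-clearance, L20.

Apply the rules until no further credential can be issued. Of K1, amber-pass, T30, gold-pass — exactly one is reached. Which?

Holding L20 and blue-clearance grants gold-token (A5).
Holding gold-token and blue-clearance grants C8 (A8).
Holding C8 and L20 grants T33 (A4).
Holding C8 and T33 grants L39 (A3).
Holding gold-token, L39, and T33 grants K1 (A9).
amber-pass would need gold-pass and T33 (A2), but gold-pass is never granted. T30 would need T33, gold-pass, and L20 (A7), but gold-pass is never granted. No rule produces gold-pass, and it is not given.

K1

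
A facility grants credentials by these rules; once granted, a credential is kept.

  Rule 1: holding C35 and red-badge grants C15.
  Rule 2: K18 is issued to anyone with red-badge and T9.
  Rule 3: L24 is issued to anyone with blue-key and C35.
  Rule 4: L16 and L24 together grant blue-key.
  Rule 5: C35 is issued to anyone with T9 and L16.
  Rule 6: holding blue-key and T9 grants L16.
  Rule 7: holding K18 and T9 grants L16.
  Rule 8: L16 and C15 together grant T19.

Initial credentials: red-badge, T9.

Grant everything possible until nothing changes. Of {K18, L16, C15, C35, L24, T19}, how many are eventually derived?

5

Holding red-badge and T9 grants K18 (Rule 2).
Holding K18 and T9 grants L16 (Rule 7).
Holding T9 and L16 grants C35 (Rule 5).
Holding C35 and red-badge grants C15 (Rule 1).
Holding L16 and C15 grants T19 (Rule 8).
K18: reached.
L16: reached.
C15: reached.
C35: reached.
L24 would need blue-key and C35 (Rule 3), but blue-key is never granted.
T19: reached.
Reached: K18, L16, C15, C35, and T19 — 5 of the 6.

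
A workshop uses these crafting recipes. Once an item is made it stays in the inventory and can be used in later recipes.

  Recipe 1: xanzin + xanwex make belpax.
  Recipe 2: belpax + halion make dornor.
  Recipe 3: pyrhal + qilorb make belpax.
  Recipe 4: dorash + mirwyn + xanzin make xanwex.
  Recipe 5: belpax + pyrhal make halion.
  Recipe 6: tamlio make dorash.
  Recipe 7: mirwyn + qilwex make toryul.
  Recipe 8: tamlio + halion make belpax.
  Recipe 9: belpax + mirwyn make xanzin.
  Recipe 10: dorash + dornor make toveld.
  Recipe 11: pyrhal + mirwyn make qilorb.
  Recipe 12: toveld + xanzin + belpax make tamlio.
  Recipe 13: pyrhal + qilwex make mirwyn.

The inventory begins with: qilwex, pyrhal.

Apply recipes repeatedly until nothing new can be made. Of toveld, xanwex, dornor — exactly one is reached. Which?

dornor

pyrhal + qilwex → mirwyn (Recipe 13).
pyrhal + mirwyn → qilorb (Recipe 11).
pyrhal + qilorb → belpax (Recipe 3).
Using Recipe 5, belpax and pyrhal make halion.
belpax + halion → dornor (Recipe 2).
xanwex would need dorash, mirwyn, and xanzin (Recipe 4), but dorash is never obtained. toveld would need dorash and dornor (Recipe 10), but dorash is never obtained.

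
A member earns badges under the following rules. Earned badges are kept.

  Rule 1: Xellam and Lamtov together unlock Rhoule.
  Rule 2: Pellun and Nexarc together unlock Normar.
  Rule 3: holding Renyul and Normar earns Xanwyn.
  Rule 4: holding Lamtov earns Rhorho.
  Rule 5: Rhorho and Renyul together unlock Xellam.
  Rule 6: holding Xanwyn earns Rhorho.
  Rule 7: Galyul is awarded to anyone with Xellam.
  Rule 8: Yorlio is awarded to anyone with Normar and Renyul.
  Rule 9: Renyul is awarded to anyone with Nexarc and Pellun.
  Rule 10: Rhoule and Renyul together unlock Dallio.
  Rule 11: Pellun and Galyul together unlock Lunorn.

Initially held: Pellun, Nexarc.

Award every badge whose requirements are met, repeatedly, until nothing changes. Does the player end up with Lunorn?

Yes

With Pellun and Nexarc, Normar is earned (Rule 2).
With Nexarc and Pellun, Renyul is earned (Rule 9).
With Renyul and Normar, Xanwyn is earned (Rule 3).
With Xanwyn, Rhorho is earned (Rule 6).
With Rhorho and Renyul, Xellam is earned (Rule 5).
With Xellam, Galyul is earned (Rule 7).
With Pellun and Galyul, Lunorn is earned (Rule 11).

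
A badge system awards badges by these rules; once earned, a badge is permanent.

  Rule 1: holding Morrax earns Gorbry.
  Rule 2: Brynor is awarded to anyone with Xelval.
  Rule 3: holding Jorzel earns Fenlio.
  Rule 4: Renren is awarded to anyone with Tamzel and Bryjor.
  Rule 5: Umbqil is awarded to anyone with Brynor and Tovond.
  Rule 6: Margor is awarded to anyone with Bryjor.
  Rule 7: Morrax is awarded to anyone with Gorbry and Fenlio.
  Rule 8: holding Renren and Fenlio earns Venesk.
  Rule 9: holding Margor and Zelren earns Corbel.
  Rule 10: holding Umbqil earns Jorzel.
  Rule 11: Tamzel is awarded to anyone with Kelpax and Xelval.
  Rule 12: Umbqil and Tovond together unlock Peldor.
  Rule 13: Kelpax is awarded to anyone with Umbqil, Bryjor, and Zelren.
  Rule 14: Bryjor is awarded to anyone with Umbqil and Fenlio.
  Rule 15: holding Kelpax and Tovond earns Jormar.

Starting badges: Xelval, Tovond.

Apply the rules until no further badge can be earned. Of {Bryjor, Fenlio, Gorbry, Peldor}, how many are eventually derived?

3

With Xelval, Brynor is earned (Rule 2).
With Brynor and Tovond, Umbqil is earned (Rule 5).
With Umbqil and Tovond, Peldor is earned (Rule 12).
With Umbqil, Jorzel is earned (Rule 10).
With Jorzel, Fenlio is earned (Rule 3).
With Umbqil and Fenlio, Bryjor is earned (Rule 14).
Bryjor: reached.
Fenlio: reached.
Gorbry would need Morrax (Rule 1), but Morrax is never earned.
Peldor: reached.
Reached: Bryjor, Fenlio, and Peldor — 3 of the 4.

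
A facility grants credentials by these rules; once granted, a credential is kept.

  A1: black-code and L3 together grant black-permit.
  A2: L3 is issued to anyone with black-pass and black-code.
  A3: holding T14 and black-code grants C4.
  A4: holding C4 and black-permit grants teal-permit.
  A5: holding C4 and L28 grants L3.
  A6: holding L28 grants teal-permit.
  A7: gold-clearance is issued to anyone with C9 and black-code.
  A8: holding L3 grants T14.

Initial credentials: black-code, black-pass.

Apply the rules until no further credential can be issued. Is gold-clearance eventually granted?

No

gold-clearance would need C9 and black-code (A7), but C9 is never granted.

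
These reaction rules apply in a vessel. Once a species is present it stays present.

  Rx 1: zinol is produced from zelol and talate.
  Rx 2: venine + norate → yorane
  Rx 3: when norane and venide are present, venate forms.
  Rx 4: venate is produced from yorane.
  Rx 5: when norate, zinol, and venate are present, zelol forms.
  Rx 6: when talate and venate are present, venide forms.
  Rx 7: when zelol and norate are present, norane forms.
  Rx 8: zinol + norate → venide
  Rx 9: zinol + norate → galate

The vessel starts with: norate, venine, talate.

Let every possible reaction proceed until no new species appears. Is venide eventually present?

venine and norate present → yorane forms (Rx 2).
yorane present → venate forms (Rx 4).
talate and venate present → venide forms (Rx 6).

Yes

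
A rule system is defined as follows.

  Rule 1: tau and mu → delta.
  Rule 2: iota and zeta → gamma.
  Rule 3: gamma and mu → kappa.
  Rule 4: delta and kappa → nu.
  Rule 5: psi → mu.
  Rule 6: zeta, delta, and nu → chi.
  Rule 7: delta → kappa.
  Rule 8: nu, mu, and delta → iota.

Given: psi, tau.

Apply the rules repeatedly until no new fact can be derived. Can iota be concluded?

Yes

From psi, Rule 5 gives mu.
tau and mu hold, so delta follows (Rule 1).
From delta, Rule 7 gives kappa.
From delta and kappa, Rule 4 gives nu.
From nu, mu, and delta, Rule 8 gives iota.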